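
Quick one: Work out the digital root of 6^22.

The digital root of n equals n mod 9 (or 9 when 9 | n), so we need 6^22 mod 9.
6^22 ≡ 0 (mod 9), so the digital root is 9.

9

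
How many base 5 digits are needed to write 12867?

6

12867 in base 5 is 402432, which has 6 digits.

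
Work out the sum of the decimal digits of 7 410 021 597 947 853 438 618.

7+4+1+0+0+2+1+5+9+7+9+4+7+8+5+3+4+3+8+6+1+8 = 102

102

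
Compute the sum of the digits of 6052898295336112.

6+0+5+2+8+9+8+2+9+5+3+3+6+1+1+2 = 70

70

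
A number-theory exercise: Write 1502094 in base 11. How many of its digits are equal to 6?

2

1502094 in base 11 is 936600.
The digit 6 appears 2 times.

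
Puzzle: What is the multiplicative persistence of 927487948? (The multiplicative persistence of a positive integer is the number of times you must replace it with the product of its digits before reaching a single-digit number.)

3

927487948 → 8128512 → 1280 → 0 (3 steps)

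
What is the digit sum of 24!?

81

24! = 620448401733239439360000
Sum of its 24 digits: 81.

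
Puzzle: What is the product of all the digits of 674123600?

0

6×7×4×1×2×3×6×0×0 = 0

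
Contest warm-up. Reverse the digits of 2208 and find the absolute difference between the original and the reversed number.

5814

Reverse of 2208 is 8022.
|2208 − 8022| = 5814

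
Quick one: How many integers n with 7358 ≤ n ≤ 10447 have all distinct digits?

The integers in [7358, 10447] that have all distinct digits: 7358, 7359, 7360, 7361, 7362, 7364, …, 10438, 10439.
1407 qualify.

1407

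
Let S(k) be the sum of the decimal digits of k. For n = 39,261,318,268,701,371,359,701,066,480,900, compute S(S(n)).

9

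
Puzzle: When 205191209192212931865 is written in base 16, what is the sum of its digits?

205191209192212931865 in base 16 is B1F999D9C56B82519.
Digit sum: 11+1+15+9+9+9+13+9+12+5+6+11+8+2+5+1+9 = 135.

135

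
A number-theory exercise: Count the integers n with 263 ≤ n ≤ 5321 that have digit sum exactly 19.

322

The integers in [263, 5321] that have digit sum exactly 19: 289, 298, 379, 388, 397, 469, …, 5284, 5293.
322 qualify.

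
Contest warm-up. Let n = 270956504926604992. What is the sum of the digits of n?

85

2+7+0+9+5+6+5+0+4+9+2+6+6+0+4+9+9+2 = 85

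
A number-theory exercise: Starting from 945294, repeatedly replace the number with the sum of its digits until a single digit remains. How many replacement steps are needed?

2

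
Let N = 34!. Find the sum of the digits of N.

34! = 295232799039604140847618609643520000000
Sum of its 39 digits: 144.

144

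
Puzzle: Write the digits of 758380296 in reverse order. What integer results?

692083857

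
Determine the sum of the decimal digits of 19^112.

667

19^112 = 166112879538138021398639817119377060279394249953932395501397613136768531800743796516981737800200615448521754948665790225168890171615579967924161
Sum of its 144 digits: 667.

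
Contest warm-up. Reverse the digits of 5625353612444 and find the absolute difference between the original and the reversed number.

1183190077179

Reverse of 5625353612444 is 4442163535265.
|5625353612444 − 4442163535265| = 1183190077179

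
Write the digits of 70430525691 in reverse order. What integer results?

19652503407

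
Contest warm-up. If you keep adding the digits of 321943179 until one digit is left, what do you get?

3

3+2+1+9+4+3+1+7+9 = 39
3+9 = 12
1+2 = 3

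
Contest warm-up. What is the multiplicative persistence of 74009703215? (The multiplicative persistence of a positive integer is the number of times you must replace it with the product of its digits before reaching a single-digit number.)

74009703215 → 0 (1 step)

1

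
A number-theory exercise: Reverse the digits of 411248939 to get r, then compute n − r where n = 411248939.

-528593175

Reverse of 411248939 is 939842114.
411248939 − 939842114 = -528593175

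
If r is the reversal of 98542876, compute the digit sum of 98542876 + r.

44

Reversal of 98542876 is 67824589; 98542876 + 67824589 = 166367465.
Digit sum of 166367465: 1+6+6+3+6+7+4+6+5 = 44.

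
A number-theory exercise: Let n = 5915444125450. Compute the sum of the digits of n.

5+9+1+5+4+4+4+1+2+5+4+5+0 = 49

49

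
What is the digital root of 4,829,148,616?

4+8+2+9+1+4+8+6+1+6 = 49
4+9 = 13
1+3 = 4

4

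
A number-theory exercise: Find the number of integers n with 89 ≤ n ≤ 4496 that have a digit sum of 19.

262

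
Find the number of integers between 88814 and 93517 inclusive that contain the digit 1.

2031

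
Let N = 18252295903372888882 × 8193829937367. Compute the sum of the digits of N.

165

18252295903372888882 × 8193829937367 = 149556208598737828792043910653694
Sum of its 33 digits: 165.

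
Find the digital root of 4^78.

1

The digital root of n equals n mod 9 (or 9 when 9 | n), so we need 4^78 mod 9.
4^78 ≡ 1 (mod 9), so the digital root is 1.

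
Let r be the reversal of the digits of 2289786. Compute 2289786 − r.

Reverse of 2289786 is 6879822.
2289786 − 6879822 = -4590036

-4590036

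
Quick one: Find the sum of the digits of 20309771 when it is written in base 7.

29

20309771 in base 7 is 334426106.
Digit sum: 3+3+4+4+2+6+1+0+6 = 29.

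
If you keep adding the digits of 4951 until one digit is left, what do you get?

4+9+5+1 = 19
1+9 = 10
1+0 = 1

1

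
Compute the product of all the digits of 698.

6×9×8 = 432

432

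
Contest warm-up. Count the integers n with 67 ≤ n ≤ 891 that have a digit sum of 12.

65

The integers in [67, 891] that have a digit sum of 12: 75, 84, 93, 129, 138, 147, …, 831, 840.
65 qualify.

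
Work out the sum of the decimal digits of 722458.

28

7+2+2+4+5+8 = 28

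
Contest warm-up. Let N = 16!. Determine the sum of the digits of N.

16! = 20922789888000
Sum of its 14 digits: 63.

63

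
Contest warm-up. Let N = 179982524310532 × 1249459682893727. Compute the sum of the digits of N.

179982524310532 × 1249459682893727 = 224880907751449823475302832764
Sum of its 30 digits: 134.

134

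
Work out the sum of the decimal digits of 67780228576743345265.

6+7+7+8+0+2+2+8+5+7+6+7+4+3+3+4+5+2+6+5 = 97

97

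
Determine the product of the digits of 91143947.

27216

9×1×1×4×3×9×4×7 = 27216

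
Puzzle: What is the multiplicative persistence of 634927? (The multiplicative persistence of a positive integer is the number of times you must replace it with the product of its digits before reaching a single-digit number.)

2

634927 → 9072 → 0 (2 steps)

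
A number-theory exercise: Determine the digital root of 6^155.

9

The digital root of n equals n mod 9 (or 9 when 9 | n), so we need 6^155 mod 9.
6^155 ≡ 0 (mod 9), so the digital root is 9.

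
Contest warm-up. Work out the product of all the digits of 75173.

7×5×1×7×3 = 735

735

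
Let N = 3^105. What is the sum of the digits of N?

3^105 = 125236737537878753441860054533045969266612127846243
Sum of its 51 digits: 225.

225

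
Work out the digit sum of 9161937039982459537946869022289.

9+1+6+1+9+3+7+0+3+9+9+8+2+4+5+9+5+3+7+9+4+6+8+6+9+0+2+2+2+8+9 = 165

165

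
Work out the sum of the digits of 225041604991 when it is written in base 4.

225041604991 in base 4 is 3101211201212011333.
Digit sum: 3+1+0+1+2+1+1+2+0+1+2+1+2+0+1+1+3+3+3 = 28.

28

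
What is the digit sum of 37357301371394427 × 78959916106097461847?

37357301371394427 × 78959916106097461847 = 2949729382235503615746532995820926669
Sum of its 37 digits: 183.

183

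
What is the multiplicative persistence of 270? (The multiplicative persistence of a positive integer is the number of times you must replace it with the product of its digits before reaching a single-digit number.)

1

270 → 0 (1 step)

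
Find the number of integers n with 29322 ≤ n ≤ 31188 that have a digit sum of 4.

The integers in [29322, 31188] that have a digit sum of 4: 30001, 30010, 30100, 31000.
4 qualify.

4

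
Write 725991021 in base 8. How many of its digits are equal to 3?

3

725991021 in base 8 is 5321337155.
The digit 3 appears 3 times.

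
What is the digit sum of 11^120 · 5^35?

677

11^120 · 5^35 = 269818902067578345241841762600797944061072198374595719360061857231846362824283909772806099611593065020878583986174182470582894166000187397003173828125
Sum of its 150 digits: 677.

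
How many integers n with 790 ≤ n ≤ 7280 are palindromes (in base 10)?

84

The integers in [790, 7280] that are palindromes (in base 10): 797, 808, 818, 828, 838, 848, …, 7117, 7227.
84 qualify.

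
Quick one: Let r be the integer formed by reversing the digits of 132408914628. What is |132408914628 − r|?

694010889603

Reverse of 132408914628 is 826419804231.
|132408914628 − 826419804231| = 694010889603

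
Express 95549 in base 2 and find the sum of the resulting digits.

95549 in base 2 is 10111010100111101.
Digit sum: 1+0+1+1+1+0+1+0+1+0+0+1+1+1+1+0+1 = 11.

11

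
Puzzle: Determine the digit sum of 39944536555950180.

81

3+9+9+4+4+5+3+6+5+5+5+9+5+0+1+8+0 = 81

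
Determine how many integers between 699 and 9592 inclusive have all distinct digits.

The integers in [699, 9592] that have all distinct digits: 701, 702, 703, 704, 705, 706, …, 9586, 9587.
4584 qualify.

4584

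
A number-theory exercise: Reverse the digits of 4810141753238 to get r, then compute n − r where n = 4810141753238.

-3513429656946

Reverse of 4810141753238 is 8323571410184.
4810141753238 − 8323571410184 = -3513429656946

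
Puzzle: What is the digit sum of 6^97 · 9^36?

477

6^97 · 9^36 = 68139921205367061198362212682071273777816342828403182244953410950614684426584697165777710479882061603642802176
Sum of its 110 digits: 477.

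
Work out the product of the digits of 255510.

2×5×5×5×1×0 = 0

0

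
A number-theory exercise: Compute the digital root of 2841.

6

2+8+4+1 = 15
1+5 = 6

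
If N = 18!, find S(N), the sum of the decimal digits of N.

54

18! = 6402373705728000
Sum of its 16 digits: 54.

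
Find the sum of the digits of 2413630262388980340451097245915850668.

2+4+1+3+6+3+0+2+6+2+3+8+8+9+8+0+3+4+0+4+5+1+0+9+7+2+4+5+9+1+5+8+5+0+6+6+8 = 157

157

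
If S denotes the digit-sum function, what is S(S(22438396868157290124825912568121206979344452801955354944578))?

First digit sum: 272.
2+7+2 = 11.

11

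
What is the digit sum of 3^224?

486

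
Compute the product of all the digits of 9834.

864

9×8×3×4 = 864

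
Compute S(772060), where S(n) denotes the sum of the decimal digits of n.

22

7+7+2+0+6+0 = 22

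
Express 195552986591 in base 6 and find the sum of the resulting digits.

195552986591 in base 6 is 225500311100515.
Digit sum: 2+2+5+5+0+0+3+1+1+1+0+0+5+1+5 = 31.

31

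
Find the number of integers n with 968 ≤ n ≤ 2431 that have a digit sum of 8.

The integers in [968, 2431] that have a digit sum of 8: 1007, 1016, 1025, 1034, 1043, 1052, …, 2411, 2420.
61 qualify.

61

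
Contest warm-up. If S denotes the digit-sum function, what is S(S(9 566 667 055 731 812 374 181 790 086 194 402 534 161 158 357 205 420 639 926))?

First digit sum: 248.
2+4+8 = 14.

14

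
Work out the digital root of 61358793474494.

2

6+1+3+5+8+7+9+3+4+7+4+4+9+4 = 74
7+4 = 11
1+1 = 2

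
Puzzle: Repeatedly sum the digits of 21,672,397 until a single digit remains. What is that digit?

2+1+6+7+2+3+9+7 = 37
3+7 = 10
1+0 = 1

1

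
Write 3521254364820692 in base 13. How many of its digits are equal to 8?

3521254364820692 in base 13 is B81A6B28505256.
The digit 8 appears 2 times.

2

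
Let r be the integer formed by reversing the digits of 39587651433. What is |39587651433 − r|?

6171972840

Reverse of 39587651433 is 33415678593.
|39587651433 − 33415678593| = 6171972840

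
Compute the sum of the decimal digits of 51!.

51! = 1551118753287382280224243016469303211063259720016986112000000000000
Sum of its 67 digits: 198.

198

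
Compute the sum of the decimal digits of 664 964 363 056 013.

62

6+6+4+9+6+4+3+6+3+0+5+6+0+1+3 = 62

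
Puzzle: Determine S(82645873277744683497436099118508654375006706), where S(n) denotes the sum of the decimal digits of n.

214

8+2+6+4+5+8+7+3+2+7+7+7+4+4+6+8+3+4+9+7+4+3+6+0+9+9+1+1+8+5+0+8+6+5+4+3+7+5+0+0+6+7+0+6 = 214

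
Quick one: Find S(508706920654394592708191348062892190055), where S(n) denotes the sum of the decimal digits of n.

5+0+8+7+0+6+9+2+0+6+5+4+3+9+4+5+9+2+7+0+8+1+9+1+3+4+8+0+6+2+8+9+2+1+9+0+0+5+5 = 172

172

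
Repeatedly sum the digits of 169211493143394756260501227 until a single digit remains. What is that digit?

1+6+9+2+1+1+4+9+3+1+4+3+3+9+4+7+5+6+2+6+0+5+0+1+2+2+7 = 103
1+0+3 = 4
(Equivalently, 169211493143394756260501227 mod 9 = 4.)

4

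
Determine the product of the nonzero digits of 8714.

224

8×7×1×4 = 224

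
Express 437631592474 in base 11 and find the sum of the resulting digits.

74

437631592474 in base 11 is 15966469684A.
Digit sum: 1+5+9+6+6+4+6+9+6+8+4+10 = 74.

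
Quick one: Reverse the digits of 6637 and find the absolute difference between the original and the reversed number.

Reverse of 6637 is 7366.
|6637 − 7366| = 729

729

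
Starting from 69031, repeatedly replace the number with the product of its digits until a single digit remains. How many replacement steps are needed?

1

69031 → 0 (1 step)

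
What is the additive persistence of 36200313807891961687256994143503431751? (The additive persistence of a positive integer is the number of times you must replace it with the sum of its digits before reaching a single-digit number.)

2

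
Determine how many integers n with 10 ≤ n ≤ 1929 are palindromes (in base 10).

The integers in [10, 1929] that are palindromes (in base 10): 11, 22, 33, 44, 55, 66, …, 1771, 1881.
108 qualify.

108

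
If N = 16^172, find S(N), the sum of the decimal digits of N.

16^172 = 1284212866588958375791257295625031412487875928423626430541572486100764686107685747586344369208395617975337638880902885183842634826705030240021439152991181848133599529084092919480386659639727225896311829037056
Sum of its 208 digits: 970.

970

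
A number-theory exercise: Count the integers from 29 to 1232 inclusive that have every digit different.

The integers in [29, 1232] that have every digit different: 29, 30, 31, 32, 34, 35, …, 1209, 1230.
776 qualify.

776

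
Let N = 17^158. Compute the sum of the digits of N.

17^158 = 257590343219444812334126125943869207082523159110732011996017454567504773416028744310294903357081950599846073333759720843950791588723965809522065732880579232013754128947519277816901623083739331809
Sum of its 195 digits: 847.

847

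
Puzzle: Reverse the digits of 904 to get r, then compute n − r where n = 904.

495

Reverse of 904 is 409.
904 − 409 = 495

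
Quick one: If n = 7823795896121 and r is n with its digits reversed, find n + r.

9040781869408

Reverse of 7823795896121 is 1216985973287.
7823795896121 + 1216985973287 = 9040781869408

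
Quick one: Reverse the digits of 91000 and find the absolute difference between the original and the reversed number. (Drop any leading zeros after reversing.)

Reverse of 91000 is 19.
|91000 − 19| = 90981

90981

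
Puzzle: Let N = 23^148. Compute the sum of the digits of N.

931

23^148 = 3433363063188037676902451955415920785842383254284164565425177675733080186115725738541770838995236106846429886765074542405043737475266864854312848690813028441065586077815145794675110286680657677615883681
Sum of its 202 digits: 931.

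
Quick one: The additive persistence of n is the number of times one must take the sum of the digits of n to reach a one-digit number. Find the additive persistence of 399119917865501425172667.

2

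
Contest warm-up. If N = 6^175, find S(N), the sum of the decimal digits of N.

603

6^175 = 15013046064207700440850486470079202884937002535472284172296769084212558761610464838598137095374018566479537904887349601354843846529253376
Sum of its 137 digits: 603.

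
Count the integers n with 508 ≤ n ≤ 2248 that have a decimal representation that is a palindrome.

The integers in [508, 2248] that have a decimal representation that is a palindrome: 515, 525, 535, 545, 555, 565, …, 2112, 2222.
62 qualify.

62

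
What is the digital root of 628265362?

4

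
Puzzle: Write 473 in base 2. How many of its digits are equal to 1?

6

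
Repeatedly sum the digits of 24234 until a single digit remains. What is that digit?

2+4+2+3+4 = 15
1+5 = 6
(Equivalently, 24234 mod 9 = 6.)

6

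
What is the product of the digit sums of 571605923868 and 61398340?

2040

S(571605923868) = 5+7+1+6+0+5+9+2+3+8+6+8 = 60.
S(61398340) = 6+1+3+9+8+3+4+0 = 34.
60 · 34 = 2040.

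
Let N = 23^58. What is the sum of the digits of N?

373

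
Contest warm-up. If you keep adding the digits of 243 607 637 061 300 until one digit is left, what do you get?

2+4+3+6+0+7+6+3+7+0+6+1+3+0+0 = 48
4+8 = 12
1+2 = 3

3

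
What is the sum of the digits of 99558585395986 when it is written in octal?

52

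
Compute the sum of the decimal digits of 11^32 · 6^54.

11^32 · 6^54 = 2211736809003184924935948855036305217140915280491094397403809701318535151616
Sum of its 76 digits: 306.

306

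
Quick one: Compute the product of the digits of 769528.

7×6×9×5×2×8 = 30240

30240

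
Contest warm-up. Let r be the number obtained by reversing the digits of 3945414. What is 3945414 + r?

8090907

Reverse of 3945414 is 4145493.
3945414 + 4145493 = 8090907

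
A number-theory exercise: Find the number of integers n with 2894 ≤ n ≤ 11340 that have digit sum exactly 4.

20

The integers in [2894, 11340] that have digit sum exactly 4: 3001, 3010, 3100, 4000, 10003, 10012, …, 11110, 11200.
20 qualify.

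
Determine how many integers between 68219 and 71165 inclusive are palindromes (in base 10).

30

The integers in [68219, 71165] that are palindromes (in base 10): 68286, 68386, 68486, 68586, 68686, 68786, …, 71017, 71117.
30 qualify.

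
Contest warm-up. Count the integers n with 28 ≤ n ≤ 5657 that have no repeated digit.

3044

The integers in [28, 5657] that have no repeated digit: 28, 29, 30, 31, 32, 34, …, 5648, 5649.
3044 qualify.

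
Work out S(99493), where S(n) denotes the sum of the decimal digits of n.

34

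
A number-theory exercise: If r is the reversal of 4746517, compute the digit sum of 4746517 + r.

Reversal of 4746517 is 7156474; 4746517 + 7156474 = 11902991.
Digit sum of 11902991: 1+1+9+0+2+9+9+1 = 32.

32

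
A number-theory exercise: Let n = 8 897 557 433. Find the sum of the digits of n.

59

8+8+9+7+5+5+7+4+3+3 = 59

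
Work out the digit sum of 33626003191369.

52

3+3+6+2+6+0+0+3+1+9+1+3+6+9 = 52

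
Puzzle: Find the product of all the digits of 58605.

5×8×6×0×5 = 0

0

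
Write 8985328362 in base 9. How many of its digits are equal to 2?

8985328362 in base 9 is 25165428270.
The digit 2 appears 3 times.

3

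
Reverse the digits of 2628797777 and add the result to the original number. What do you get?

Reverse of 2628797777 is 7777978262.
2628797777 + 7777978262 = 10406776039

10406776039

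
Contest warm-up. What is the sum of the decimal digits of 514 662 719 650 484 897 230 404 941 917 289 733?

5+1+4+6+6+2+7+1+9+6+5+0+4+8+4+8+9+7+2+3+0+4+0+4+9+4+1+9+1+7+2+8+9+7+3+3 = 168

168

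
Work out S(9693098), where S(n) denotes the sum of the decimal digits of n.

9+6+9+3+0+9+8 = 44

44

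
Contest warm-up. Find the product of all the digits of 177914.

1×7×7×9×1×4 = 1764

1764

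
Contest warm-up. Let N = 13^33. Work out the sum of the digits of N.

13^33 = 5756130429098929077956071497934208653
Sum of its 37 digits: 181.

181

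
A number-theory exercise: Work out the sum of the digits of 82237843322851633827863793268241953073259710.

8+2+2+3+7+8+4+3+3+2+2+8+5+1+6+3+3+8+2+7+8+6+3+7+9+3+2+6+8+2+4+1+9+5+3+0+7+3+2+5+9+7+1+0 = 197

197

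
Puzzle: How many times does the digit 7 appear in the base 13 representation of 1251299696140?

1251299696140 in base 13 is 90CC66B72B0.
The digit 7 appears 1 time.

1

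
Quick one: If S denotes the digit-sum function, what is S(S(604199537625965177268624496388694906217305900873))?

12

First digit sum: 237.
2+3+7 = 12.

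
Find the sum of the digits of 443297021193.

45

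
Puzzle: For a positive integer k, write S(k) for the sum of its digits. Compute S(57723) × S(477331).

600

S(57723) = 5+7+7+2+3 = 24.
S(477331) = 4+7+7+3+3+1 = 25.
24 · 25 = 600.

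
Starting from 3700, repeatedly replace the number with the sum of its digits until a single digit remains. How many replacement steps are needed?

3700 → 10 → 1 (2 steps)

2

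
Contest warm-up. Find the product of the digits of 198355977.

2381400

1×9×8×3×5×5×9×7×7 = 2381400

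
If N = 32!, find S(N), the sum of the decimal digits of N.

32! = 263130836933693530167218012160000000
Sum of its 36 digits: 108.

108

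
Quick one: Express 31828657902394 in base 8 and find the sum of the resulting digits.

59

31828657902394 in base 8 is 717125766211472.
Digit sum: 7+1+7+1+2+5+7+6+6+2+1+1+4+7+2 = 59.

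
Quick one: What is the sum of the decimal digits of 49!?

225

49! = 608281864034267560872252163321295376887552831379210240000000000
Sum of its 63 digits: 225.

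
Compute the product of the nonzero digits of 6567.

1260

6×5×6×7 = 1260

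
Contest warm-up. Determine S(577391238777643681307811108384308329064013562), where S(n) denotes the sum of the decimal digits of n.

190

5+7+7+3+9+1+2+3+8+7+7+7+6+4+3+6+8+1+3+0+7+8+1+1+1+0+8+3+8+4+3+0+8+3+2+9+0+6+4+0+1+3+5+6+2 = 190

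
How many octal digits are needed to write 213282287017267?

16

213282287017267 in base 8 is 6037524675056463, which has 16 digits.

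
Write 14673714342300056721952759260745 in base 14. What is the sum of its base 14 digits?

151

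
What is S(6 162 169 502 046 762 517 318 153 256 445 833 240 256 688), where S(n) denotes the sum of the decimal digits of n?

6+1+6+2+1+6+9+5+0+2+0+4+6+7+6+2+5+1+7+3+1+8+1+5+3+2+5+6+4+4+5+8+3+3+2+4+0+2+5+6+6+8+8 = 178

178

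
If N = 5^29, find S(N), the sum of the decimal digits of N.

5^29 = 186264514923095703125
Sum of its 21 digits: 83.

83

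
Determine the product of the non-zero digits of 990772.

9×9×7×7×2 = 7938

7938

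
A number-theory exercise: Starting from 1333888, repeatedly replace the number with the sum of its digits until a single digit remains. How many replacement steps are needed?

1333888 → 34 → 7 (2 steps)

2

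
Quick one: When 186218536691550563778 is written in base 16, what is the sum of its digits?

138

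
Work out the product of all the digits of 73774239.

222264

7×3×7×7×4×2×3×9 = 222264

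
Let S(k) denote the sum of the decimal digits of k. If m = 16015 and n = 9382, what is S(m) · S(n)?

286

S(16015) = 1+6+0+1+5 = 13.
S(9382) = 9+3+8+2 = 22.
13 · 22 = 286.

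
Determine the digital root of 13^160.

4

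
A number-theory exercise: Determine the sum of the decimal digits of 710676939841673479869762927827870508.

7+1+0+6+7+6+9+3+9+8+4+1+6+7+3+4+7+9+8+6+9+7+6+2+9+2+7+8+2+7+8+7+0+5+0+8 = 198

198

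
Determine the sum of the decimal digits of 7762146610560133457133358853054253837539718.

7+7+6+2+1+4+6+6+1+0+5+6+0+1+3+3+4+5+7+1+3+3+3+5+8+8+5+3+0+5+4+2+5+3+8+3+7+5+3+9+7+1+8 = 183

183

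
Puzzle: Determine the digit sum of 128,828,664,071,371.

64

1+2+8+8+2+8+6+6+4+0+7+1+3+7+1 = 64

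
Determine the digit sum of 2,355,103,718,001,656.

2+3+5+5+1+0+3+7+1+8+0+0+1+6+5+6 = 53

53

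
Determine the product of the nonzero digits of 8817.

8×8×1×7 = 448

448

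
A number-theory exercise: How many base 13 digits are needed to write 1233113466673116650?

1233113466673116650 in base 13 is 1B12489CC5615334B, which has 17 digits.

17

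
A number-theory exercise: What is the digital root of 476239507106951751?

4+7+6+2+3+9+5+0+7+1+0+6+9+5+1+7+5+1 = 78
7+8 = 15
1+5 = 6

6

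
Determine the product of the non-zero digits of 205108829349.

2×5×1×8×8×2×9×3×4×9 = 1244160

1244160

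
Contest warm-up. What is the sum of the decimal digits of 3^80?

153

3^80 = 147808829414345923316083210206383297601
Sum of its 39 digits: 153.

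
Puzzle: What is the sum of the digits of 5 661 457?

5+6+6+1+4+5+7 = 34

34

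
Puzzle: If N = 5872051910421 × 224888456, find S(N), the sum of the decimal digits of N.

126

5872051910421 × 224888456 = 1320556687686428999976
Sum of its 22 digits: 126.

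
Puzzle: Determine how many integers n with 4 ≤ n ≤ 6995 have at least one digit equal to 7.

The integers in [4, 6995] that have at least one digit equal to 7: 7, 17, 27, 37, 47, 57, …, 6979, 6987.
1896 qualify.

1896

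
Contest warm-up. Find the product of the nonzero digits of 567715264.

5×6×7×7×1×5×2×6×4 = 352800

352800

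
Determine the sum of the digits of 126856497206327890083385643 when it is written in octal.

126856497206327890083385643 in base 8 is 64356720771055067642164210453.
Digit sum: 6+4+3+5+6+7+2+0+7+7+1+0+5+5+0+6+7+6+4+2+1+6+4+2+1+0+4+5+3 = 109.

109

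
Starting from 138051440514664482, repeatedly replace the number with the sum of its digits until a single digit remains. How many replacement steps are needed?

3

138051440514664482 → 66 → 12 → 3 (3 steps)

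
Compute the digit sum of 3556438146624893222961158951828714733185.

3+5+5+6+4+3+8+1+4+6+6+2+4+8+9+3+2+2+2+9+6+1+1+5+8+9+5+1+8+2+8+7+1+4+7+3+3+1+8+5 = 185

185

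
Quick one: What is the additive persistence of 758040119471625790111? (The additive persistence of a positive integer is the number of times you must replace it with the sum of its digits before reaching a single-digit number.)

3

758040119471625790111 → 79 → 16 → 7 (3 steps)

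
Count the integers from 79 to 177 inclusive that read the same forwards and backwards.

10

The integers in [79, 177] that read the same forwards and backwards: 88, 99, 101, 111, 121, 131, 141, 151, 161, 171.
10 qualify.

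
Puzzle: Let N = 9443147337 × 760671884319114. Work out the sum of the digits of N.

126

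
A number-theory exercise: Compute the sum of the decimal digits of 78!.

78! = 11324281178206297831457521158732046228731749579488251990048962825668835325234200766245086213177344000000000000000000
Sum of its 116 digits: 423.

423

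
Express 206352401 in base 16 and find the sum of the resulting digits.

41

206352401 in base 16 is C4CB011.
Digit sum: 12+4+12+11+0+1+1 = 41.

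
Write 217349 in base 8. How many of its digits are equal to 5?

217349 in base 8 is 650405.
The digit 5 appears 2 times.

2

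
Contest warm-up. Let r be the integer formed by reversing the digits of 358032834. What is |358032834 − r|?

Reverse of 358032834 is 438230853.
|358032834 − 438230853| = 80198019

80198019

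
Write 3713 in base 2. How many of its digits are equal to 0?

3713 in base 2 is 111010000001.
The digit 0 appears 7 times.

7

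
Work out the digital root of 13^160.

4

The digital root of n equals n mod 9 (or 9 when 9 | n), so we need 13^160 mod 9.
13^160 ≡ 4 (mod 9), so the digital root is 4.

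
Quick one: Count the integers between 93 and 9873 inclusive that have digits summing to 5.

50

The integers in [93, 9873] that have digits summing to 5: 104, 113, 122, 131, 140, 203, …, 4100, 5000.
50 qualify.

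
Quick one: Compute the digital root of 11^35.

The digital root of n equals n mod 9 (or 9 when 9 | n), so we need 11^35 mod 9.
11^35 ≡ 5 (mod 9), so the digital root is 5.

5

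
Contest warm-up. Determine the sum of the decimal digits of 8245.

19

8+2+4+5 = 19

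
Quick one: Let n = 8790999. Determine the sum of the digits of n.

51

8+7+9+0+9+9+9 = 51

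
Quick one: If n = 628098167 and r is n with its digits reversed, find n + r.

1389988993

Reverse of 628098167 is 761890826.
628098167 + 761890826 = 1389988993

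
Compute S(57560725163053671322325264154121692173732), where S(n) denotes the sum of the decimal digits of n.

5+7+5+6+0+7+2+5+1+6+3+0+5+3+6+7+1+3+2+2+3+2+5+2+6+4+1+5+4+1+2+1+6+9+2+1+7+3+7+3+2 = 152

152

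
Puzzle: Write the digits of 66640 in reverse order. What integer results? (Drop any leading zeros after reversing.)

Reversing 66640 gives 4666.

4666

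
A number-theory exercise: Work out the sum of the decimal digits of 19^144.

775

19^144 = 13820333946611113134901874070660588115919843166206772877163883957338216574899109539054827002670740340907627784382454094834613248987414410764940981111112225311374377381541117422843923521
Sum of its 185 digits: 775.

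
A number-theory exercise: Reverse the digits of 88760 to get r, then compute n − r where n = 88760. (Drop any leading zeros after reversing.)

Reverse of 88760 is 6788.
88760 − 6788 = 81972

81972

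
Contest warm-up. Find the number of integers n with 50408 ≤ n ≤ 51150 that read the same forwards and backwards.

7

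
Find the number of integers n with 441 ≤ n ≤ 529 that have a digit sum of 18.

5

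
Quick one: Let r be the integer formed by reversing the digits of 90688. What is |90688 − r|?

Reverse of 90688 is 88609.
|90688 − 88609| = 2079

2079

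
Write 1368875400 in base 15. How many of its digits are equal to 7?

1

1368875400 in base 15 is 80297AA0.
The digit 7 appears 1 time.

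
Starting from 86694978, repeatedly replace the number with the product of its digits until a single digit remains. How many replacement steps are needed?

3

86694978 → 5225472 → 5600 → 0 (3 steps)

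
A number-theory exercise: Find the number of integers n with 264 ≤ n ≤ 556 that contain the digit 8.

56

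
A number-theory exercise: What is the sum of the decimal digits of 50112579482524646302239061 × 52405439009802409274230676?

230

50112579482524646302239061 × 52405439009802409274230676 = 2626171727695320931663686157884127833821867011635236
Sum of its 52 digits: 230.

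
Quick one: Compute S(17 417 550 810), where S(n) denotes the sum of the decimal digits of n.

1+7+4+1+7+5+5+0+8+1+0 = 39

39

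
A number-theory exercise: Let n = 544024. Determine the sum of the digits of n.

19

5+4+4+0+2+4 = 19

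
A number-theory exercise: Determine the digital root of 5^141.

8

The digital root of n equals n mod 9 (or 9 when 9 | n), so we need 5^141 mod 9.
5^141 ≡ 8 (mod 9), so the digital root is 8.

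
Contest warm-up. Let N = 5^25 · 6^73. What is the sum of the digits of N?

189

5^25 · 6^73 = 190235422117203220381224410091262567770781258874880000000000000000000000000
Sum of its 75 digits: 189.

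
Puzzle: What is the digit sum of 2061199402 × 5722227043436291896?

115

2061199402 × 5722227043436291896 = 11794650960039112881132646192
Sum of its 29 digits: 115.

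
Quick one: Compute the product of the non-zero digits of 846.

8×4×6 = 192

192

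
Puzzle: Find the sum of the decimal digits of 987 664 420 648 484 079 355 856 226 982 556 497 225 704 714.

9+8+7+6+6+4+4+2+0+6+4+8+4+8+4+0+7+9+3+5+5+8+5+6+2+2+6+9+8+2+5+5+6+4+9+7+2+2+5+7+0+4+7+1+4 = 225

225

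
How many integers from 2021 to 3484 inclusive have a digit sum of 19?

87

The integers in [2021, 3484] that have a digit sum of 19: 2089, 2098, 2179, 2188, 2197, 2269, …, 3475, 3484.
87 qualify.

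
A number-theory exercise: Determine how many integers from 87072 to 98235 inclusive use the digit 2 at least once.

3768

The integers in [87072, 98235] that use the digit 2 at least once: 87072, 87082, 87092, 87102, 87112, 87120, …, 98234, 98235.
3768 qualify.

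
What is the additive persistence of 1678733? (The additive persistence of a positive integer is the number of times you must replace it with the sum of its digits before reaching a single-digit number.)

2

1678733 → 35 → 8 (2 steps)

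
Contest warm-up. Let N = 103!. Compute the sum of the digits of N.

103! = 99029007164861804075467152545817733490901658221144924830052805546998766658416222832141441073883538492653516385977292093222882134415149891584000000000000000000000000
Sum of its 164 digits: 621.

621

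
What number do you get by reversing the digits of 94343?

34349

Reversing 94343 gives 34349.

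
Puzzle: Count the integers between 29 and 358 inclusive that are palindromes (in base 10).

33

The integers in [29, 358] that are palindromes (in base 10): 33, 44, 55, 66, 77, 88, …, 343, 353.
33 qualify.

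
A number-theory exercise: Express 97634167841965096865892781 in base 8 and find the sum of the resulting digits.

90

97634167841965096865892781 in base 8 is 50302655540323501037335004655.
Digit sum: 5+0+3+0+2+6+5+5+5+4+0+3+2+3+5+0+1+0+3+7+3+3+5+0+0+4+6+5+5 = 90.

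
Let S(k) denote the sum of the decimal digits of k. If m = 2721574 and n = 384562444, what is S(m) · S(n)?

1120

S(2721574) = 2+7+2+1+5+7+4 = 28.
S(384562444) = 3+8+4+5+6+2+4+4+4 = 40.
28 · 40 = 1120.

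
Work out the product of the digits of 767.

294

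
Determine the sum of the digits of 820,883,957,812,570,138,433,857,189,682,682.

8+2+0+8+8+3+9+5+7+8+1+2+5+7+0+1+3+8+4+3+3+8+5+7+1+8+9+6+8+2+6+8+2 = 165

165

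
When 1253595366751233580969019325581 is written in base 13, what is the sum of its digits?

1253595366751233580969019325581 in base 13 is 10886573CB9823912A32289C0794.
Digit sum: 1+0+8+8+6+5+7+3+12+11+9+8+2+3+9+1+2+10+3+2+2+8+9+12+0+7+9+4 = 161.

161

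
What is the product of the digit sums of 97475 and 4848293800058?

1888

S(97475) = 9+7+4+7+5 = 32.
S(4848293800058) = 4+8+4+8+2+9+3+8+0+0+0+5+8 = 59.
32 · 59 = 1888.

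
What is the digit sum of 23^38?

241

23^38 = 5567468501746134532846058029734065138452687762629169
Sum of its 52 digits: 241.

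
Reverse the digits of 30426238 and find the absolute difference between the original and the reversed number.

52836165

Reverse of 30426238 is 83262403.
|30426238 − 83262403| = 52836165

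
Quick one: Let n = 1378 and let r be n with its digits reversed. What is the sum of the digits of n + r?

11

Reversal of 1378 is 8731; 1378 + 8731 = 10109.
Digit sum of 10109: 1+0+1+0+9 = 11.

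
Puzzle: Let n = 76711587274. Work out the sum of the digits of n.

7+6+7+1+1+5+8+7+2+7+4 = 55

55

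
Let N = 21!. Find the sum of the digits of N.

63

21! = 51090942171709440000
Sum of its 20 digits: 63.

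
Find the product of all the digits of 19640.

1×9×6×4×0 = 0

0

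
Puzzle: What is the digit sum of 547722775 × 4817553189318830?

547722775 × 4817553189318830 = 2638683601563809927353250
Sum of its 25 digits: 110.

110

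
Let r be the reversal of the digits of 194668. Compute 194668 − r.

Reverse of 194668 is 866491.
194668 − 866491 = -671823

-671823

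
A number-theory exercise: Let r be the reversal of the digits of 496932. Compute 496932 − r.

257238

Reverse of 496932 is 239694.
496932 − 239694 = 257238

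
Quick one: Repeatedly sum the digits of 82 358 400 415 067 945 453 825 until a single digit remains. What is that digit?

8

8+2+3+5+8+4+0+0+4+1+5+0+6+7+9+4+5+4+5+3+8+2+5 = 98
9+8 = 17
1+7 = 8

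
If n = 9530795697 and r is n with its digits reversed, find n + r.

Reverse of 9530795697 is 7965970359.
9530795697 + 7965970359 = 17496766056

17496766056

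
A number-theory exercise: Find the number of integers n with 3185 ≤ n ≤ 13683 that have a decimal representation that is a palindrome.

The integers in [3185, 13683] that have a decimal representation that is a palindrome: 3223, 3333, 3443, 3553, 3663, 3773, …, 13531, 13631.
105 qualify.

105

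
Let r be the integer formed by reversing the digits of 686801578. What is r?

875108686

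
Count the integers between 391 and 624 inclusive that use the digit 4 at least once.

The integers in [391, 624] that use the digit 4 at least once: 394, 400, 401, 402, 403, 404, …, 614, 624.
123 qualify.

123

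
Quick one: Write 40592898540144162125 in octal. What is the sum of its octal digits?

81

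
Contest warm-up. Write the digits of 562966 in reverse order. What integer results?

Reversing 562966 gives 669265.

669265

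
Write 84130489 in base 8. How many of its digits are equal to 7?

2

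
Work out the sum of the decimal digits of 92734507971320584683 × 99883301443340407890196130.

92734507971320584683 × 99883301443340407890196130 = 9262628813899267916889991037362921455143876790
Sum of its 46 digits: 240.

240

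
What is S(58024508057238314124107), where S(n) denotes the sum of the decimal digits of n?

80

5+8+0+2+4+5+0+8+0+5+7+2+3+8+3+1+4+1+2+4+1+0+7 = 80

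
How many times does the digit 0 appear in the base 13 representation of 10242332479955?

1

10242332479955 in base 13 is 593B03834AB4.
The digit 0 appears 1 time.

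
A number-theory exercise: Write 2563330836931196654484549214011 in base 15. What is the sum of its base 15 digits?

149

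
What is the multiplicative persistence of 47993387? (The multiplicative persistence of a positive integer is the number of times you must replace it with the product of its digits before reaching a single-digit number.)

47993387 → 1143072 → 0 (2 steps)

2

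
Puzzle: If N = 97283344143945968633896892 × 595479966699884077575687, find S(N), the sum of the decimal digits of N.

97283344143945968633896892 × 595479966699884077575687 = 57930282531290308087613723631067372015530884064804
Sum of its 50 digits: 195.

195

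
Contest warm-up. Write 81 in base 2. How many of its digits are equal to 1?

3

81 in base 2 is 1010001.
The digit 1 appears 3 times.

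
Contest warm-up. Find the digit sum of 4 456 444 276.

4+4+5+6+4+4+4+2+7+6 = 46

46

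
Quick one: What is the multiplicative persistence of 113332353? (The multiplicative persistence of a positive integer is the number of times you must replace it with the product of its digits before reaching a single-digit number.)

2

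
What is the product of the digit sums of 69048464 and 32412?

S(69048464) = 6+9+0+4+8+4+6+4 = 41.
S(32412) = 3+2+4+1+2 = 12.
41 · 12 = 492.

492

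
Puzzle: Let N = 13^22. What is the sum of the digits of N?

13^22 = 3211838877954855105157369
Sum of its 25 digits: 121.

121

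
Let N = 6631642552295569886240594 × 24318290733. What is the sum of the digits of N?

6631642552295569886240594 × 24318290733 = 161270211624057825041518501278615402
Sum of its 36 digits: 120.

120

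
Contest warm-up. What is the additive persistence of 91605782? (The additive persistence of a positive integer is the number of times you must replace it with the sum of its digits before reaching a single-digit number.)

91605782 → 38 → 11 → 2 (3 steps)

3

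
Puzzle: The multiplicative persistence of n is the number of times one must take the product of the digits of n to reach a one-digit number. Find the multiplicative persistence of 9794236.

9794236 → 81648 → 1536 → 90 → 0 (4 steps)

4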